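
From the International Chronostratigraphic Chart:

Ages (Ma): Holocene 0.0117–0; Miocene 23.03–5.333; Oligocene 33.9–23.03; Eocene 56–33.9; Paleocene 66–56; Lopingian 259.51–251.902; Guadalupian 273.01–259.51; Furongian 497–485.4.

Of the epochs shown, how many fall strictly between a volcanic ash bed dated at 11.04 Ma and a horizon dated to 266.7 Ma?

The older date is 266.7 Ma and the younger is 11.04 Ma.
Epochs with start < 266.7 and end > 11.04 Ma: Lopingian (259.51–251.902), Paleocene (66–56), Eocene (56–33.9), Oligocene (33.9–23.03).
That is 4 complete epochs.

4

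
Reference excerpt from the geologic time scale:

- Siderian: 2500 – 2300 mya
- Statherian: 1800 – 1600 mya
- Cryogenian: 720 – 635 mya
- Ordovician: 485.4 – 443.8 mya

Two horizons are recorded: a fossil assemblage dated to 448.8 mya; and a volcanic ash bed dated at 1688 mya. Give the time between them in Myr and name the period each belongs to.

1239.2 million years apart; the first in the Ordovician, the second in the Statherian

Elapsed time: 1688 − 448.8 = 1239.2 Myr.
448.8 Ma lies within 485.4–443.8 Ma: Ordovician.
1688 Ma lies within 1800–1600 Ma: Statherian.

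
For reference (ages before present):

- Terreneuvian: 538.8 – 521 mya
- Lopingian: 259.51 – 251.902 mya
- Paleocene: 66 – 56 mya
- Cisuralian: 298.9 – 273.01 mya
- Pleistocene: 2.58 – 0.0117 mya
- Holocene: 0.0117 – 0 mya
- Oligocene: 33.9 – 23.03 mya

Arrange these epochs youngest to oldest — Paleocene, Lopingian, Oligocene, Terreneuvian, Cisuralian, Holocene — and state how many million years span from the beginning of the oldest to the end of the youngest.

Holocene, Oligocene, Paleocene, Lopingian, Cisuralian, Terreneuvian; total span 538.8 Myr

Start ages (Ma): Terreneuvian 538.8, Cisuralian 298.9, Lopingian 259.51, Paleocene 66, Oligocene 33.9, Holocene 0.0117.
Ordered youngest to oldest: Holocene, Oligocene, Paleocene, Lopingian, Cisuralian, Terreneuvian.
Span = 538.8 − 0 = 538.8 Myr.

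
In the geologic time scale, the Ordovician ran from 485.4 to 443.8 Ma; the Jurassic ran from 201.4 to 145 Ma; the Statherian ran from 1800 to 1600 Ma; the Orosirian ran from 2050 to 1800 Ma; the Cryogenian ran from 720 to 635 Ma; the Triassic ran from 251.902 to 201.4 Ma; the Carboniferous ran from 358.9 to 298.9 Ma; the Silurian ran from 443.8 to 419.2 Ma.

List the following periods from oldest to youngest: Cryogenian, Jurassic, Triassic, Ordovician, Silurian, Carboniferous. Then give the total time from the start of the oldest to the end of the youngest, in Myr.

Cryogenian, Ordovician, Silurian, Carboniferous, Triassic, Jurassic; total span 575 Myr

From the excerpt: Cryogenian 720–635; Jurassic 201.4–145; Triassic 251.902–201.4; Ordovician 485.4–443.8; Silurian 443.8–419.2; Carboniferous 358.9–298.9 (Ma).
Larger Ma is earlier, so the oldest is Cryogenian and the youngest is Jurassic; oldest to youngest: Cryogenian, Ordovician, Silurian, Carboniferous, Triassic, Jurassic.
Oldest start 720 minus youngest end 145 gives 575 Myr overall.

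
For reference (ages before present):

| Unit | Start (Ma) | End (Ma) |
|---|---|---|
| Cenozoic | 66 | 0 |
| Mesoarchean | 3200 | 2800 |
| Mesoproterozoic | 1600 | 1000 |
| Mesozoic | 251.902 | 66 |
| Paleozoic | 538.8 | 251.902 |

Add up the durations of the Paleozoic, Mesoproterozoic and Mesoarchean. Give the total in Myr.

1286.898 million years

Each duration: Paleozoic = 286.898; Mesoproterozoic = 600; Mesoarchean = 400.
Sum: 286.898 + 600 + 400 = 1286.898 Myr.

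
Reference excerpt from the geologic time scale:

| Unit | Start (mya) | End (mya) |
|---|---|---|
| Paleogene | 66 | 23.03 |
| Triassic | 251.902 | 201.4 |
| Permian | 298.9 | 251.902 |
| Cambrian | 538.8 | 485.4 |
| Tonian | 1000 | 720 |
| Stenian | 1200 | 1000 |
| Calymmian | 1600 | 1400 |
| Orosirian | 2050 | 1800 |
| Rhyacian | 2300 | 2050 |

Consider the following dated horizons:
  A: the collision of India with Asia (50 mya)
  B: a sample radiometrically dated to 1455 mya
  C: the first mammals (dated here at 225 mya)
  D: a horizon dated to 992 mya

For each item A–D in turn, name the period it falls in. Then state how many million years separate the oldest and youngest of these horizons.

A — Paleogene; B — Calymmian; C — Triassic; D — Tonian; span 1405 million years

Match each age against the start–end ranges in the excerpt: A = 50 Ma → Paleogene (66–23.03); B = 1455 Ma → Calymmian (1600–1400); C = 225 Ma → Triassic (251.902–201.4); D = 992 Ma → Tonian (1000–720).
The largest age is 1455 Ma and the smallest is 50 Ma; their difference is 1405 Myr.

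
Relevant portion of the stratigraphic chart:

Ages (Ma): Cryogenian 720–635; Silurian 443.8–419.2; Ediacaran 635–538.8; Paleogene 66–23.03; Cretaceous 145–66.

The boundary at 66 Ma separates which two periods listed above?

Cretaceous and Paleogene

The Cretaceous ends at 66 Ma and the Paleogene begins at 66 Ma, so they share that boundary.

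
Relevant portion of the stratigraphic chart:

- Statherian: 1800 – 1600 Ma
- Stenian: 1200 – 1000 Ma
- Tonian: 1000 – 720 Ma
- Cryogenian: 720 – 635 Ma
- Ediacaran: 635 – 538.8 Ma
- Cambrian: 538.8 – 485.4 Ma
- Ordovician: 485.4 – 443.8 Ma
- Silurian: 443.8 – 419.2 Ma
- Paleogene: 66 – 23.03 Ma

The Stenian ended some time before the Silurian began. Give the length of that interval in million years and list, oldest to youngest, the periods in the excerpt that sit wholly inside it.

End of Stenian = 1000 Ma; start of Silurian = 443.8 Ma.
Gap = 1000 − 443.8 = 556.2 Myr.
Periods wholly inside 1000–443.8 Ma: Tonian (1000–720), Cryogenian (720–635), Ediacaran (635–538.8), Cambrian (538.8–485.4), Ordovician (485.4–443.8).

556.2 million years; Tonian, Cryogenian, Ediacaran, Cambrian, Ordovician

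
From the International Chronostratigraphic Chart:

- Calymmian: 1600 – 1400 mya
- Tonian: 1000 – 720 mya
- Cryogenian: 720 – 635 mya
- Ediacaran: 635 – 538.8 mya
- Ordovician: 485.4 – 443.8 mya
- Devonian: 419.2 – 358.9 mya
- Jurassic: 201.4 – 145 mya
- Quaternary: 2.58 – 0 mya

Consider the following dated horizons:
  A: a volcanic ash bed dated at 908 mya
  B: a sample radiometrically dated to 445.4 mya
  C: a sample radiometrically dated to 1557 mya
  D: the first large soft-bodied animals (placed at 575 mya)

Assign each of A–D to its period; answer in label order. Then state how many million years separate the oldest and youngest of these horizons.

A: 908 Ma lies in 1000–720 Ma, so Tonian.
B: 445.4 Ma lies in 485.4–443.8 Ma, so Ordovician.
C: 1557 Ma lies in 1600–1400 Ma, so Calymmian.
D: 575 Ma lies in 635–538.8 Ma, so Ediacaran.
Oldest = 1557 Ma, youngest = 445.4 Ma → span 1111.6 Myr.

A — Tonian; B — Ordovician; C — Calymmian; D — Ediacaran; span 1111.6 million years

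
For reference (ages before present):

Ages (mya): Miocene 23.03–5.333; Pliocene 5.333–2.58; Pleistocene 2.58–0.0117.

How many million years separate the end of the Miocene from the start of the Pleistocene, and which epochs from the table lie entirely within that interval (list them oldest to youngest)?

The Miocene closes at 5.333 Ma and the Pleistocene opens at 2.58 Ma, so the interval is 5.333 − 2.58 = 2.753 Myr.
An epoch fits inside if it starts at or after 5.333 Ma and ends at or before 2.58 Ma; oldest first that gives Pliocene.

2.753 million years; Pliocene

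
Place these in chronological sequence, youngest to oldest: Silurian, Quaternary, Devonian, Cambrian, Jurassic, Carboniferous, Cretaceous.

Quaternary, Cretaceous, Jurassic, Carboniferous, Devonian, Silurian, Cambrian

Group by era (each group listed oldest first) — Paleozoic: Cambrian, Silurian, Devonian, Carboniferous; Mesozoic: Jurassic, Cretaceous; Cenozoic: Quaternary. The eras run Paleozoic → Mesozoic → Cenozoic. Concatenating the groups in that era order and then reversing gives youngest to oldest.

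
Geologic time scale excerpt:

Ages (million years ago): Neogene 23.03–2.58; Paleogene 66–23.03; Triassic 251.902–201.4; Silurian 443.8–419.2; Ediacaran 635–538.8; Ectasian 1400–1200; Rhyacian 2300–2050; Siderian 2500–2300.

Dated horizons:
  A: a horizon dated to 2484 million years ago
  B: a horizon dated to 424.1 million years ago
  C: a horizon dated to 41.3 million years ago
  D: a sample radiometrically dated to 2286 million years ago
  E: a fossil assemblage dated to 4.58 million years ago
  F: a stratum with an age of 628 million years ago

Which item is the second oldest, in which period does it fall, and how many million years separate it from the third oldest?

Sorted oldest-first by Ma: A (2484), D (2286), F (628), B (424.1), C (41.3), E (4.58).
The second oldest is D at 2286 Ma, which lies in 2300–2050 Ma: the Rhyacian.
The third oldest is F at 628 Ma; separation = |2286 − 628| = 1658 Myr.

D, in the Rhyacian; 1658 million years to F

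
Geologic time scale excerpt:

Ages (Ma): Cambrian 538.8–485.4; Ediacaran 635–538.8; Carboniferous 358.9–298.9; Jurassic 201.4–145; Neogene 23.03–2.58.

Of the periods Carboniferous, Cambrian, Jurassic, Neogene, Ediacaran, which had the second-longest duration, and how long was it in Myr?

Durations: Carboniferous 60; Cambrian 53.4; Jurassic 56.4; Neogene 20.45; Ediacaran 96.2 Myr.
Sorted longest-first: Ediacaran (96.2), Carboniferous (60), Jurassic (56.4), Cambrian (53.4), Neogene (20.45).
The second longest is Carboniferous at 60 Myr.

Carboniferous, 60 million years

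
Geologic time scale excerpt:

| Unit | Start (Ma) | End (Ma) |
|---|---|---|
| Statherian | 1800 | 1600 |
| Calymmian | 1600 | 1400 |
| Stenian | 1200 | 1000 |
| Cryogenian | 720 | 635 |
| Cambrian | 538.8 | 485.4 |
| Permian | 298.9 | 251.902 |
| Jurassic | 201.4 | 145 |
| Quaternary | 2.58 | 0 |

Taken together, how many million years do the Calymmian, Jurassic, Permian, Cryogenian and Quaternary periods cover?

390.978 million years

Each duration: Calymmian = 200; Jurassic = 56.4; Permian = 46.998; Cryogenian = 85; Quaternary = 2.58.
Sum: 200 + 56.4 + 46.998 + 85 + 2.58 = 390.978 Myr.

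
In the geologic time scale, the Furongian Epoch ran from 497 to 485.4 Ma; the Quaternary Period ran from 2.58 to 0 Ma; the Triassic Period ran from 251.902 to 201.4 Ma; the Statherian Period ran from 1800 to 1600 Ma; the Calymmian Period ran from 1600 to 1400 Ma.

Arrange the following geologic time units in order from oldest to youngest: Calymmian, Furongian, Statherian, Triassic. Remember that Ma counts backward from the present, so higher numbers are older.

Statherian, Calymmian, Furongian, Triassic

Read off each span (Ma): Calymmian 1600–1400; Furongian 497–485.4; Statherian 1800–1600; Triassic 251.902–201.4.
Larger Ma is older, so oldest→youngest is Statherian, Calymmian, Furongian, Triassic.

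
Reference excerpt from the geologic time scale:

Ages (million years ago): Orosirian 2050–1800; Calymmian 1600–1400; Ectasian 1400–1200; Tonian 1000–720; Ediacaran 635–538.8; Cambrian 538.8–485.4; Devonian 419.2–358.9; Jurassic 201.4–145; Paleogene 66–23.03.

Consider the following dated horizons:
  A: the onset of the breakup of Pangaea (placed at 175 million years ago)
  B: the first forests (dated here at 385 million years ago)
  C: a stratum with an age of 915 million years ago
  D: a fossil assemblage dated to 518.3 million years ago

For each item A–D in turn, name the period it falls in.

A: 175 Ma lies in 201.4–145 Ma, so Jurassic.
B: 385 Ma lies in 419.2–358.9 Ma, so Devonian.
C: 915 Ma lies in 1000–720 Ma, so Tonian.
D: 518.3 Ma lies in 538.8–485.4 Ma, so Cambrian.

A — Jurassic; B — Devonian; C — Tonian; D — Cambrian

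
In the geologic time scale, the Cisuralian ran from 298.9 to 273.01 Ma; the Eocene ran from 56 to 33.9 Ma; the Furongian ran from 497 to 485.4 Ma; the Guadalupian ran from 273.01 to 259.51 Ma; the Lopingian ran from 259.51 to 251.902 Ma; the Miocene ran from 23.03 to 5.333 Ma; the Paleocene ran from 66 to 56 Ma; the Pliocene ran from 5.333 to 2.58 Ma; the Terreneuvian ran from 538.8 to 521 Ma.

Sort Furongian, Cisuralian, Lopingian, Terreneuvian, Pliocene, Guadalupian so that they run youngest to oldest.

Pliocene, Lopingian, Guadalupian, Cisuralian, Furongian, Terreneuvian

The oldest of these is Terreneuvian (starts 538.8 Ma) and the youngest is Pliocene (ends 2.58 Ma).
In between, by decreasing start age: Furongian (497), Cisuralian (298.9), Guadalupian (273.01), Lopingian (259.51).
Listing youngest first means reversing that sequence.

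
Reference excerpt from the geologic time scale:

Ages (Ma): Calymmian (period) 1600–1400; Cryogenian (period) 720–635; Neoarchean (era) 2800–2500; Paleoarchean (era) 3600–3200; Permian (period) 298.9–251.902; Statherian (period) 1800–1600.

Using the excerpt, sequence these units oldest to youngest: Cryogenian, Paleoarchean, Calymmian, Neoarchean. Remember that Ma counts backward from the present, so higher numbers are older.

The oldest of these is Paleoarchean (starts 3600 Ma) and the youngest is Cryogenian (ends 635 Ma).
In between, by decreasing start age: Neoarchean (2800), Calymmian (1600).

Paleoarchean → Neoarchean → Calymmian → Cryogenian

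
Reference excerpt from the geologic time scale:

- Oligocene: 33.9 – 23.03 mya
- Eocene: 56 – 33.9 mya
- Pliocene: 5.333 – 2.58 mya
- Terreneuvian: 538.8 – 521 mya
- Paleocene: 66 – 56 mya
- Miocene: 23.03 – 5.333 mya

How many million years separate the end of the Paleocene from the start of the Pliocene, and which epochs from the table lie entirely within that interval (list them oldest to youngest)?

50.667 million years; Eocene, Oligocene, Miocene

End of Paleocene = 56 Ma; start of Pliocene = 5.333 Ma.
Gap = 56 − 5.333 = 50.667 Myr.
Epochs wholly inside 56–5.333 Ma: Eocene (56–33.9), Oligocene (33.9–23.03), Miocene (23.03–5.333).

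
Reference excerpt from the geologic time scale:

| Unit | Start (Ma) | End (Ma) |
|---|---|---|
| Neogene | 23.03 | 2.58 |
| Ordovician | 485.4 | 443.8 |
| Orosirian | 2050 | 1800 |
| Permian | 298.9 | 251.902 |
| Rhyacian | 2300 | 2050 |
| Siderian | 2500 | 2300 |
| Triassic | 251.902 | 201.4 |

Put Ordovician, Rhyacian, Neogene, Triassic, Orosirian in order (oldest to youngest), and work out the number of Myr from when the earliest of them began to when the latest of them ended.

Rhyacian → Orosirian → Ordovician → Triassic → Neogene; total span 2297.42 Myr

Start ages (Ma): Rhyacian 2300, Orosirian 2050, Ordovician 485.4, Triassic 251.902, Neogene 23.03.
Ordered oldest to youngest: Rhyacian, Orosirian, Ordovician, Triassic, Neogene.
Span = 2300 − 2.58 = 2297.42 Myr.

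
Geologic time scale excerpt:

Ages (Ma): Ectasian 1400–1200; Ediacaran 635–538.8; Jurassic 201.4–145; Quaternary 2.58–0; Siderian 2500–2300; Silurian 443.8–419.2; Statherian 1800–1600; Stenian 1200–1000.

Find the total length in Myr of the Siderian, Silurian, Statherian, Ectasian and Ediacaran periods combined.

720.8 million years

Duration is start − end for each: (2500 − 2300) + (443.8 − 419.2) + (1800 − 1600) + (1400 − 1200) + (635 − 538.8).
That is 200 + 24.6 + 200 + 200 + 96.2, which totals 720.8 million years.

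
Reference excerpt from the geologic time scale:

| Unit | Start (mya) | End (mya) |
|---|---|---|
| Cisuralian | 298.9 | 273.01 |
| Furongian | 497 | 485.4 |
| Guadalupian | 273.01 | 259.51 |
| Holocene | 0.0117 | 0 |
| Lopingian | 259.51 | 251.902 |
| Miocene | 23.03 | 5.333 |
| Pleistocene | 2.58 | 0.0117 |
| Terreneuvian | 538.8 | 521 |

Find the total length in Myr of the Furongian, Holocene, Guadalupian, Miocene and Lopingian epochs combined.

50.4167 million years

Each duration: Furongian = 11.6; Holocene = 0.0117; Guadalupian = 13.5; Miocene = 17.697; Lopingian = 7.608.
Sum: 11.6 + 0.0117 + 13.5 + 17.697 + 7.608 = 50.4167 Myr.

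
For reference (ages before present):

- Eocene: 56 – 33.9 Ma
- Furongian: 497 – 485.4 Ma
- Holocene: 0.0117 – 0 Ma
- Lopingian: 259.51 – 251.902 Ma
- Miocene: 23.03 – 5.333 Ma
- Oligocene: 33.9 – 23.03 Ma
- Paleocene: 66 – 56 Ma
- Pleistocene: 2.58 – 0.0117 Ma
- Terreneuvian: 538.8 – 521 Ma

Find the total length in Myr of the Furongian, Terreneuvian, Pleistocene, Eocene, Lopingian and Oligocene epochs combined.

72.5463 million years

Duration is start − end for each: (497 − 485.4) + (538.8 − 521) + (2.58 − 0.0117) + (56 − 33.9) + (259.51 − 251.902) + (33.9 − 23.03).
That is 11.6 + 17.8 + 2.5683 + 22.1 + 7.608 + 10.87, which totals 72.5463 million years.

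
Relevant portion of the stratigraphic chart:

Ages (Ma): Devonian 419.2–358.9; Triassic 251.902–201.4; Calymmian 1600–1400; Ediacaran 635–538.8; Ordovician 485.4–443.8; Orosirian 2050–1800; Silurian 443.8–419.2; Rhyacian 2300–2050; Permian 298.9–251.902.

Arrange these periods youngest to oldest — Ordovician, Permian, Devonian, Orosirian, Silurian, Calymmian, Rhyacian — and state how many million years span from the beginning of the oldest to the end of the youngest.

From the excerpt: Ordovician 485.4–443.8; Permian 298.9–251.902; Devonian 419.2–358.9; Orosirian 2050–1800; Silurian 443.8–419.2; Calymmian 1600–1400; Rhyacian 2300–2050 (Ma).
Larger Ma is earlier, so the oldest is Rhyacian and the youngest is Permian; youngest to oldest: Permian, Devonian, Silurian, Ordovician, Calymmian, Orosirian, Rhyacian.
Oldest start 2300 minus youngest end 251.902 gives 2048.098 Myr overall.

Permian → Devonian → Silurian → Ordovician → Calymmian → Orosirian → Rhyacian; total span 2048.098 Myr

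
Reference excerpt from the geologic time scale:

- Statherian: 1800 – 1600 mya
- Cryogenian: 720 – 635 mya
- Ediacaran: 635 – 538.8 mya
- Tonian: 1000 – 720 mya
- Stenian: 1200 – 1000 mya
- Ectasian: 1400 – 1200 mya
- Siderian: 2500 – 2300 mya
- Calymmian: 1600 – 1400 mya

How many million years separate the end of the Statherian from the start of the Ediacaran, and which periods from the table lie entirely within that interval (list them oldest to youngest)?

965 million years; Calymmian, Ectasian, Stenian, Tonian, Cryogenian

End of Statherian = 1600 Ma; start of Ediacaran = 635 Ma.
Gap = 1600 − 635 = 965 Myr.
Periods wholly inside 1600–635 Ma: Calymmian (1600–1400), Ectasian (1400–1200), Stenian (1200–1000), Tonian (1000–720), Cryogenian (720–635).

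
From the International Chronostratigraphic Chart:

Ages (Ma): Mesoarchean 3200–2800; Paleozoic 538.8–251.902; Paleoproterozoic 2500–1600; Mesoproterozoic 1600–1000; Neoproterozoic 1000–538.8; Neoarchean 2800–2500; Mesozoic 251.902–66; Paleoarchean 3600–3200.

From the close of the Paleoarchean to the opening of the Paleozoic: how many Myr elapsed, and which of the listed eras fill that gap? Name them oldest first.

End of Paleoarchean = 3200 Ma; start of Paleozoic = 538.8 Ma.
Gap = 3200 − 538.8 = 2661.2 Myr.
Eras wholly inside 3200–538.8 Ma: Mesoarchean (3200–2800), Neoarchean (2800–2500), Paleoproterozoic (2500–1600), Mesoproterozoic (1600–1000), Neoproterozoic (1000–538.8).

2661.2 million years; Mesoarchean, Neoarchean, Paleoproterozoic, Mesoproterozoic, Neoproterozoic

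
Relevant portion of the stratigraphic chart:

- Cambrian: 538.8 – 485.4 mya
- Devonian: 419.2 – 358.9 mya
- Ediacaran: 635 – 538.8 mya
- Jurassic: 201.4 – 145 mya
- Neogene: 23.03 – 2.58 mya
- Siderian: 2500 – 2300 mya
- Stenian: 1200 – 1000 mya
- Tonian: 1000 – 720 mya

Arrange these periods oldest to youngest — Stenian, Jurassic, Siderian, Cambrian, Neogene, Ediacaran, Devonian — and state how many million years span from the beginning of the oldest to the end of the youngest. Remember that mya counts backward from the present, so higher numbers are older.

Start ages (Ma): Siderian 2500, Stenian 1200, Ediacaran 635, Cambrian 538.8, Devonian 419.2, Jurassic 201.4, Neogene 23.03.
Ordered oldest to youngest: Siderian, Stenian, Ediacaran, Cambrian, Devonian, Jurassic, Neogene.
Span = 2500 − 2.58 = 2497.42 Myr.

Siderian → Stenian → Ediacaran → Cambrian → Devonian → Jurassic → Neogene; total span 2497.42 Myr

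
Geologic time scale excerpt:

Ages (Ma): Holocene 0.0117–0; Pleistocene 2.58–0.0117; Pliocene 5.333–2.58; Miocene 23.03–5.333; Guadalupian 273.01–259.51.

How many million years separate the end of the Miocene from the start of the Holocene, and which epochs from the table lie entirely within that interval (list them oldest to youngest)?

The Miocene closes at 5.333 Ma and the Holocene opens at 0.0117 Ma, so the interval is 5.333 − 0.0117 = 5.3213 Myr.
An epoch fits inside if it starts at or after 5.333 Ma and ends at or before 0.0117 Ma; oldest first that gives Pliocene, Pleistocene.

5.3213 million years; Pliocene, Pleistocene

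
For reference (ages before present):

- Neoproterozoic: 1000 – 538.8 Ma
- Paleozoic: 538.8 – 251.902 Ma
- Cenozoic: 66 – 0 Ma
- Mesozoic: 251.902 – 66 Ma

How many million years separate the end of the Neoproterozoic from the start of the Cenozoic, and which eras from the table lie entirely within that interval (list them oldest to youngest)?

472.8 million years; Paleozoic, Mesozoic

The Neoproterozoic closes at 538.8 Ma and the Cenozoic opens at 66 Ma, so the interval is 538.8 − 66 = 472.8 Myr.
An era fits inside if it starts at or after 538.8 Ma and ends at or before 66 Ma; oldest first that gives Paleozoic, Mesozoic.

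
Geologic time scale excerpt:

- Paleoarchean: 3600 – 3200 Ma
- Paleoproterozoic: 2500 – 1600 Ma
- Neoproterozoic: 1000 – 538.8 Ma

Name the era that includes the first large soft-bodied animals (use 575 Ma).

575 Ma lies between 1000 and 538.8 Ma, so it falls in the Neoproterozoic.

Neoproterozoic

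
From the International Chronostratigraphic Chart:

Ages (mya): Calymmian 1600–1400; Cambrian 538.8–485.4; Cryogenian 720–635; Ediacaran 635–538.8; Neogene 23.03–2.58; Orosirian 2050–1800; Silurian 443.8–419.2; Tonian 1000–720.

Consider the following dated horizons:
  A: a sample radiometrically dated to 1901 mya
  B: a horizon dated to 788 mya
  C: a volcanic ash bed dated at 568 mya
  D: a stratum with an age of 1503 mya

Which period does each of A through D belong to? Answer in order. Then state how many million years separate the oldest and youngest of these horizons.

Match each age against the start–end ranges in the excerpt: A = 1901 Ma → Orosirian (2050–1800); B = 788 Ma → Tonian (1000–720); C = 568 Ma → Ediacaran (635–538.8); D = 1503 Ma → Calymmian (1600–1400).
The largest age is 1901 Ma and the smallest is 568 Ma; their difference is 1333 Myr.

A — Orosirian; B — Tonian; C — Ediacaran; D — Calymmian; span 1333 million years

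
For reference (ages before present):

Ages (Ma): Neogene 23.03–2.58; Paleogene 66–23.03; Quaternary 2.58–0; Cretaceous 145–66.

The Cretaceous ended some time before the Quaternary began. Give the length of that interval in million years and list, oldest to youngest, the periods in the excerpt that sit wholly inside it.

End of Cretaceous = 66 Ma; start of Quaternary = 2.58 Ma.
Gap = 66 − 2.58 = 63.42 Myr.
Periods wholly inside 66–2.58 Ma: Paleogene (66–23.03), Neogene (23.03–2.58).

63.42 million years; Paleogene, Neogene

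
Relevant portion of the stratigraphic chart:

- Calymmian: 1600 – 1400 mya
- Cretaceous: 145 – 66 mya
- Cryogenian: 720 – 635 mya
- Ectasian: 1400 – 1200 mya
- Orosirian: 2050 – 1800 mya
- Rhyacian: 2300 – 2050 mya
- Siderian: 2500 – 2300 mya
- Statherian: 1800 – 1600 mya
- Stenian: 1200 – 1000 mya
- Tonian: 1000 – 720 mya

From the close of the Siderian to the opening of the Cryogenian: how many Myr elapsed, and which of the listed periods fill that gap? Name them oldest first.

The Siderian closes at 2300 Ma and the Cryogenian opens at 720 Ma, so the interval is 2300 − 720 = 1580 Myr.
A period fits inside if it starts at or after 2300 Ma and ends at or before 720 Ma; oldest first that gives Rhyacian, Orosirian, Statherian, Calymmian, Ectasian, Stenian, Tonian.

1580 million years; Rhyacian, Orosirian, Statherian, Calymmian, Ectasian, Stenian, Tonian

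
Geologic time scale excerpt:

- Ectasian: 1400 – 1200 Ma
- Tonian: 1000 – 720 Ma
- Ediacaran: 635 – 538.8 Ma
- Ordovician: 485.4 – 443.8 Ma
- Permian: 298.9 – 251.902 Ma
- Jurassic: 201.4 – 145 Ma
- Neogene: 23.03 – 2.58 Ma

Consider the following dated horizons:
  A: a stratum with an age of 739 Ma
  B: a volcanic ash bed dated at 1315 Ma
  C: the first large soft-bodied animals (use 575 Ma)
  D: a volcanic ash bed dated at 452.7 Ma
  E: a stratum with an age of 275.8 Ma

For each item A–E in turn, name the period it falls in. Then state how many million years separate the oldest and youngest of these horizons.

A — Tonian; B — Ectasian; C — Ediacaran; D — Ordovician; E — Permian; span 1039.2 million years

Match each age against the start–end ranges in the excerpt: A = 739 Ma → Tonian (1000–720); B = 1315 Ma → Ectasian (1400–1200); C = 575 Ma → Ediacaran (635–538.8); D = 452.7 Ma → Ordovician (485.4–443.8); E = 275.8 Ma → Permian (298.9–251.902).
The largest age is 1315 Ma and the smallest is 275.8 Ma; their difference is 1039.2 Myr.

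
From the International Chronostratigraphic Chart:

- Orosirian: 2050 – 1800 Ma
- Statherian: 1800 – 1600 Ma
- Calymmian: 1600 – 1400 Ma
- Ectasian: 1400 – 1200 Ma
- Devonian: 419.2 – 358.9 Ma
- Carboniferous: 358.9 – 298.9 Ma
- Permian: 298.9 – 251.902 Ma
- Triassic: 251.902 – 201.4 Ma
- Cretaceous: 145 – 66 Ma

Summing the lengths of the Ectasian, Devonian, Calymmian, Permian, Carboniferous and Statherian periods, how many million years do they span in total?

Duration is start − end for each: (1400 − 1200) + (419.2 − 358.9) + (1600 − 1400) + (298.9 − 251.902) + (358.9 − 298.9) + (1800 − 1600).
That is 200 + 60.3 + 200 + 46.998 + 60 + 200, which totals 767.298 million years.

767.298 million years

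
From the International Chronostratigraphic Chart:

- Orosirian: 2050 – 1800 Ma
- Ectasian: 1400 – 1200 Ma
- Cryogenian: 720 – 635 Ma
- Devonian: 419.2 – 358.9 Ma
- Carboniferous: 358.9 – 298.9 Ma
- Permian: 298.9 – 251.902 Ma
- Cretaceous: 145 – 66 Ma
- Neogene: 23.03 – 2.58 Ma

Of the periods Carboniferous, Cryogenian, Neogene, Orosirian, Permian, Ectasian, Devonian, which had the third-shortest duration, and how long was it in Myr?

Start − end for each: Carboniferous 358.9 − 298.9 = 60; Cryogenian 720 − 635 = 85; Neogene 23.03 − 2.58 = 20.45; Orosirian 2050 − 1800 = 250; Permian 298.9 − 251.902 = 46.998; Ectasian 1400 − 1200 = 200; Devonian 419.2 − 358.9 = 60.3.
Ranking these from shortest: Neogene < Permian < Carboniferous < Devonian < Cryogenian < Ectasian < Orosirian.
Position 3 in that ranking is Carboniferous, which lasted 60 Myr.

Carboniferous, 60 million years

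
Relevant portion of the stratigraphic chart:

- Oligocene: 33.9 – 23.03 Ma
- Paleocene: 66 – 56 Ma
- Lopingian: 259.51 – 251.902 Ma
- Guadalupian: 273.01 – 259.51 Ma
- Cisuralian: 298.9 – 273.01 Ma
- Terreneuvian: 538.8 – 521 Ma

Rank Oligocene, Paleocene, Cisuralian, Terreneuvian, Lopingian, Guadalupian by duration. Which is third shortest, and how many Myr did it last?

Oligocene, 10.87 million years

Start − end for each: Oligocene 33.9 − 23.03 = 10.87; Paleocene 66 − 56 = 10; Cisuralian 298.9 − 273.01 = 25.89; Terreneuvian 538.8 − 521 = 17.8; Lopingian 259.51 − 251.902 = 7.608; Guadalupian 273.01 − 259.51 = 13.5.
Ranking these from shortest: Lopingian < Paleocene < Oligocene < Guadalupian < Terreneuvian < Cisuralian.
Position 3 in that ranking is Oligocene, which lasted 10.87 Myr.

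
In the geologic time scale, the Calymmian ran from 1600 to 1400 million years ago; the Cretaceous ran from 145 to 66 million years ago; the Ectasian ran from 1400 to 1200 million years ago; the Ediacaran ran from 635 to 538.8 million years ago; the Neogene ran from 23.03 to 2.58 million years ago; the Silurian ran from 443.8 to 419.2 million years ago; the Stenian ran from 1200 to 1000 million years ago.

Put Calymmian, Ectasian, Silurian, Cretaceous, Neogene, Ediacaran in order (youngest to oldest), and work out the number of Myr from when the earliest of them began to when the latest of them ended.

Neogene → Cretaceous → Silurian → Ediacaran → Ectasian → Calymmian; total span 1597.42 Myr

From the excerpt: Calymmian 1600–1400; Ectasian 1400–1200; Silurian 443.8–419.2; Cretaceous 145–66; Neogene 23.03–2.58; Ediacaran 635–538.8 (Ma).
Larger Ma is earlier, so the oldest is Calymmian and the youngest is Neogene; youngest to oldest: Neogene, Cretaceous, Silurian, Ediacaran, Ectasian, Calymmian.
Oldest start 1600 minus youngest end 2.58 gives 1597.42 Myr overall.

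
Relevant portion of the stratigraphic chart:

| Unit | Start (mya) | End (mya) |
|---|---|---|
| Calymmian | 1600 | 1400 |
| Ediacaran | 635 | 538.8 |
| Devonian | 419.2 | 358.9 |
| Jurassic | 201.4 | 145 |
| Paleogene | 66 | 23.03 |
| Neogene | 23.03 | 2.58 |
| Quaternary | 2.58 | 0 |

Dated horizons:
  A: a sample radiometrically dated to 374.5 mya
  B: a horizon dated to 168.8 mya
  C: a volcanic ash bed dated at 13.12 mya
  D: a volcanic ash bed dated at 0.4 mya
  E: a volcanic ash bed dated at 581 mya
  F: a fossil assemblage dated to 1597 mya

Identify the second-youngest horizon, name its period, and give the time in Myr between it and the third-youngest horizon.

Sorted youngest-first by Ma: D (0.4), C (13.12), B (168.8), A (374.5), E (581), F (1597).
The second youngest is C at 13.12 Ma, which lies in 23.03–2.58 Ma: the Neogene.
The third youngest is B at 168.8 Ma; separation = |13.12 − 168.8| = 155.68 Myr.

C, in the Neogene; 155.68 million years to B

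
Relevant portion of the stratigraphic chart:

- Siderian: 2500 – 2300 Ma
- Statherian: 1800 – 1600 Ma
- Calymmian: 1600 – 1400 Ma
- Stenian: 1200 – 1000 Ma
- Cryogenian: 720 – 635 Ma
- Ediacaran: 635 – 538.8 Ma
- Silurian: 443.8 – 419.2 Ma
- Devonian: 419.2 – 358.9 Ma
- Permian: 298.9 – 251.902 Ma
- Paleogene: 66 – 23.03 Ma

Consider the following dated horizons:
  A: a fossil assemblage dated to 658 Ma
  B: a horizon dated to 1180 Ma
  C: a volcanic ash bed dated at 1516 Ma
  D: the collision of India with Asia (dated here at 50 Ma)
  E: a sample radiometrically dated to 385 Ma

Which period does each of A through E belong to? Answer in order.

A: 658 Ma lies in 720–635 Ma, so Cryogenian.
B: 1180 Ma lies in 1200–1000 Ma, so Stenian.
C: 1516 Ma lies in 1600–1400 Ma, so Calymmian.
D: 50 Ma lies in 66–23.03 Ma, so Paleogene.
E: 385 Ma lies in 419.2–358.9 Ma, so Devonian.

A — Cryogenian; B — Stenian; C — Calymmian; D — Paleogene; E — Devonian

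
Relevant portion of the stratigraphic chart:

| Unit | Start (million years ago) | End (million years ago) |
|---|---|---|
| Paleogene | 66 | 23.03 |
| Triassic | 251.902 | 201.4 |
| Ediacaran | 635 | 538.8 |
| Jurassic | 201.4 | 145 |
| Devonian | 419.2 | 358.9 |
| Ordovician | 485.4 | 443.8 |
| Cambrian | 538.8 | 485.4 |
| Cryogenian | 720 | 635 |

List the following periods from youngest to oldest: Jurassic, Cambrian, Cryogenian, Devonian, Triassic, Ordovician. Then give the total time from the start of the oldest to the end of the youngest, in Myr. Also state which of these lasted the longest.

Jurassic, Triassic, Devonian, Ordovician, Cambrian, Cryogenian; total span 575 Myr; longest is Cryogenian

From the excerpt: Jurassic 201.4–145; Cambrian 538.8–485.4; Cryogenian 720–635; Devonian 419.2–358.9; Triassic 251.902–201.4; Ordovician 485.4–443.8 (Ma).
Larger Ma is earlier, so the oldest is Cryogenian and the youngest is Jurassic; youngest to oldest: Jurassic, Triassic, Devonian, Ordovician, Cambrian, Cryogenian.
Oldest start 720 minus youngest end 145 gives 575 Myr overall.
Individual lengths (start − end): Triassic 50.502; Jurassic 56.4; Cambrian 53.4; Ordovician 41.6; Devonian 60.3; Cryogenian 85. The largest is Cryogenian at 85 Myr.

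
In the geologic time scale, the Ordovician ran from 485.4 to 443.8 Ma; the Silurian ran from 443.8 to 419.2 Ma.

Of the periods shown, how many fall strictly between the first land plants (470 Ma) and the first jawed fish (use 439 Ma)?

0

The older date is 470 Ma and the younger is 439 Ma.
No period both begins after 470 Ma and ends before 439 Ma, so the count is 0.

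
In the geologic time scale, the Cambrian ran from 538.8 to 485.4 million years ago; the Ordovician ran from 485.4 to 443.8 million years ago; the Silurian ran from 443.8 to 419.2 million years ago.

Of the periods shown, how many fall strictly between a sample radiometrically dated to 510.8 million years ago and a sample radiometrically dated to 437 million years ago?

1

510.8 Ma sits inside the Cambrian (538.8–485.4) and 437 Ma inside the Silurian (443.8–419.2); neither of those is wholly between the two dates.
The listed periods lying completely between them are Ordovician — 1 in all.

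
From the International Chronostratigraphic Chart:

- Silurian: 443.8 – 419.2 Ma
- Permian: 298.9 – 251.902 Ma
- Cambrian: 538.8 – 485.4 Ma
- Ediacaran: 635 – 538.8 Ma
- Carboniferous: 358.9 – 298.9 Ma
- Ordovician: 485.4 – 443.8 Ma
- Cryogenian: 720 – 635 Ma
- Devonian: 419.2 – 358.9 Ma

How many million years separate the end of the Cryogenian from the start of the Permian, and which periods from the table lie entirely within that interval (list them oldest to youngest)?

The Cryogenian closes at 635 Ma and the Permian opens at 298.9 Ma, so the interval is 635 − 298.9 = 336.1 Myr.
A period fits inside if it starts at or after 635 Ma and ends at or before 298.9 Ma; oldest first that gives Ediacaran, Cambrian, Ordovician, Silurian, Devonian, Carboniferous.

336.1 million years; Ediacaran, Cambrian, Ordovician, Silurian, Devonian, Carboniferous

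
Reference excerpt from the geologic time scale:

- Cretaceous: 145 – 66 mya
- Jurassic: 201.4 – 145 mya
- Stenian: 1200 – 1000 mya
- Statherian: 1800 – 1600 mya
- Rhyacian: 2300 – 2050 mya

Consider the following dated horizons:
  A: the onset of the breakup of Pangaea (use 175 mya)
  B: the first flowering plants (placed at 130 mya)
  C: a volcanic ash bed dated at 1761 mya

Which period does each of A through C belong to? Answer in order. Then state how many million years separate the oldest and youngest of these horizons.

A: 175 Ma lies in 201.4–145 Ma, so Jurassic.
B: 130 Ma lies in 145–66 Ma, so Cretaceous.
C: 1761 Ma lies in 1800–1600 Ma, so Statherian.
Oldest = 1761 Ma, youngest = 130 Ma → span 1631 Myr.

A — Jurassic; B — Cretaceous; C — Statherian; span 1631 million years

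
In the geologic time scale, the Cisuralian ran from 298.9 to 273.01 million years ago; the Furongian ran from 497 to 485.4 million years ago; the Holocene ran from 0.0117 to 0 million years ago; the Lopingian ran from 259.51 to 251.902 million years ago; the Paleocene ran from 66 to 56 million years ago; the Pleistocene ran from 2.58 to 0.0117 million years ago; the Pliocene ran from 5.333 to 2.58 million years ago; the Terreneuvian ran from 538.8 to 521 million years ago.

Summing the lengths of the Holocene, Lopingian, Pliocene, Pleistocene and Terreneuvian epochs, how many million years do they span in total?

Each duration: Holocene = 0.0117; Lopingian = 7.608; Pliocene = 2.753; Pleistocene = 2.5683; Terreneuvian = 17.8.
Sum: 0.0117 + 7.608 + 2.753 + 2.5683 + 17.8 = 30.741 Myr.

30.741 million years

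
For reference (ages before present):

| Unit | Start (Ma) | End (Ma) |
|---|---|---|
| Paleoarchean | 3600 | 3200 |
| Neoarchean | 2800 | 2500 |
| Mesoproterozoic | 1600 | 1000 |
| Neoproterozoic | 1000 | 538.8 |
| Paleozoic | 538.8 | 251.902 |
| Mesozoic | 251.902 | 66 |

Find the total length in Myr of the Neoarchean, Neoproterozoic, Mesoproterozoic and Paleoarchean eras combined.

Each duration: Neoarchean = 300; Neoproterozoic = 461.2; Mesoproterozoic = 600; Paleoarchean = 400.
Sum: 300 + 461.2 + 600 + 400 = 1761.2 Myr.

1761.2 million years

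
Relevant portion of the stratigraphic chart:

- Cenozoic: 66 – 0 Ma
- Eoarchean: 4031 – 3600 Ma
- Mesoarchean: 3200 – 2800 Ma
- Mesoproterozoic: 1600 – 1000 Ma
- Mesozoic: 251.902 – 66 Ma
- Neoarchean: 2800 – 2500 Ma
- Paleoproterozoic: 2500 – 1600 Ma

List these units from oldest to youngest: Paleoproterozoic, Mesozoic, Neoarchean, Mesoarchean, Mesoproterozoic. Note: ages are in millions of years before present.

Read off each span (Ma): Paleoproterozoic 2500–1600; Mesozoic 251.902–66; Neoarchean 2800–2500; Mesoarchean 3200–2800; Mesoproterozoic 1600–1000.
Larger Ma is older, so oldest→youngest is Mesoarchean, Neoarchean, Paleoproterozoic, Mesoproterozoic, Mesozoic.

Mesoarchean, then Neoarchean, then Paleoproterozoic, then Mesoproterozoic, then Mesozoic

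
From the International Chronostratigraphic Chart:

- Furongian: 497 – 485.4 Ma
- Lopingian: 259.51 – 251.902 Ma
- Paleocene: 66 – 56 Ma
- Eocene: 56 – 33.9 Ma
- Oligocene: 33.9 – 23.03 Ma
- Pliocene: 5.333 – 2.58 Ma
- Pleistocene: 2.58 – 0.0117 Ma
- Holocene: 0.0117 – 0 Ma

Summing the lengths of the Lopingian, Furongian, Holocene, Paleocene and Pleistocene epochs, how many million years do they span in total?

31.788 million years

Each duration: Lopingian = 7.608; Furongian = 11.6; Holocene = 0.0117; Paleocene = 10; Pleistocene = 2.5683.
Sum: 7.608 + 11.6 + 0.0117 + 10 + 2.5683 = 31.788 Myr.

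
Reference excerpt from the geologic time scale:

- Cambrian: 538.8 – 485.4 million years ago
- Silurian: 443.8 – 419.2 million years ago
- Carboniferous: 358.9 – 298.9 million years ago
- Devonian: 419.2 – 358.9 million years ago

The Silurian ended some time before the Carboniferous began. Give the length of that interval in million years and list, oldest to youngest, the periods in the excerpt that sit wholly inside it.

60.3 million years; Devonian

End of Silurian = 419.2 Ma; start of Carboniferous = 358.9 Ma.
Gap = 419.2 − 358.9 = 60.3 Myr.
Periods wholly inside 419.2–358.9 Ma: Devonian (419.2–358.9).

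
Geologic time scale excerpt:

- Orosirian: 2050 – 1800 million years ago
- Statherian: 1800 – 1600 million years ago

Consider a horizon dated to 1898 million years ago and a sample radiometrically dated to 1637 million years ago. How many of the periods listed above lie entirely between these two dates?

0

The older date is 1898 Ma and the younger is 1637 Ma.
No period both begins after 1898 Ma and ends before 1637 Ma, so the count is 0.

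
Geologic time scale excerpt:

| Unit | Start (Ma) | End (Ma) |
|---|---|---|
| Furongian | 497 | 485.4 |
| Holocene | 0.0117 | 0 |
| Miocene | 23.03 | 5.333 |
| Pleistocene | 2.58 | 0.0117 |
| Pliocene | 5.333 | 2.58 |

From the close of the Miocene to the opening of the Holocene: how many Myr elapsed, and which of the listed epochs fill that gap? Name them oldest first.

5.3213 million years; Pliocene, Pleistocene

The Miocene closes at 5.333 Ma and the Holocene opens at 0.0117 Ma, so the interval is 5.333 − 0.0117 = 5.3213 Myr.
An epoch fits inside if it starts at or after 5.333 Ma and ends at or before 0.0117 Ma; oldest first that gives Pliocene, Pleistocene.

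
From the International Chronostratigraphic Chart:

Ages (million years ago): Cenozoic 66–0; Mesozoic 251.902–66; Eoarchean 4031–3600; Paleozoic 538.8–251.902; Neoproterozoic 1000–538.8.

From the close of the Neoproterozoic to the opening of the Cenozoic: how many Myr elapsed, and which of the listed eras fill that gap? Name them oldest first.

472.8 million years; Paleozoic, Mesozoic

End of Neoproterozoic = 538.8 Ma; start of Cenozoic = 66 Ma.
Gap = 538.8 − 66 = 472.8 Myr.
Eras wholly inside 538.8–66 Ma: Paleozoic (538.8–251.902), Mesozoic (251.902–66).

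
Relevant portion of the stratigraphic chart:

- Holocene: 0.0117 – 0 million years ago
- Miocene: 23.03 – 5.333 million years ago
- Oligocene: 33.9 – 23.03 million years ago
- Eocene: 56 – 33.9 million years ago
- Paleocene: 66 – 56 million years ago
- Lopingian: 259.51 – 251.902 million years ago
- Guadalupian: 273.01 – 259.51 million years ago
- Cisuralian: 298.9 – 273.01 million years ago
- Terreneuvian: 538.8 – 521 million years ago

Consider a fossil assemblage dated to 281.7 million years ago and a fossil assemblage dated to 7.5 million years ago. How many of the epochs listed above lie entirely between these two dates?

281.7 Ma sits inside the Cisuralian (298.9–273.01) and 7.5 Ma inside the Miocene (23.03–5.333); neither of those is wholly between the two dates.
The listed epochs lying completely between them are Guadalupian, Lopingian, Paleocene, Eocene, Oligocene — 5 in all.

5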